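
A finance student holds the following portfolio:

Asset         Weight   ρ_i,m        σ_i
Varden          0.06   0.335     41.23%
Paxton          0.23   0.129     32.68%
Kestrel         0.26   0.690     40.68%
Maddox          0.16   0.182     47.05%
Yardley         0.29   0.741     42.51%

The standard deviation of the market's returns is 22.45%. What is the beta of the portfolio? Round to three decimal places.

0.873

β_Varden = 0.335 × 41.23% / 22.45% = 0.6152
β_Paxton = 0.129 × 32.68% / 22.45% = 0.1878
β_Kestrel = 0.690 × 40.68% / 22.45% = 1.2503
β_Maddox = 0.182 × 47.05% / 22.45% = 0.3814
β_Yardley = 0.741 × 42.51% / 22.45% = 1.4031
β_P = Σ w_i β_i = 0.06×0.6152 + 0.23×0.1878 + 0.26×1.2503 + 0.16×0.3814 + 0.29×1.4031 = 0.8731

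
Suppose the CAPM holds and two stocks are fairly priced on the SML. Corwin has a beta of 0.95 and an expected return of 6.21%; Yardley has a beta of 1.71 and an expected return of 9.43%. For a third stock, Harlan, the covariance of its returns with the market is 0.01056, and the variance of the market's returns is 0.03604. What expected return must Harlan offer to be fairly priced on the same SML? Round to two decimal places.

MRP = (9.43% − 6.21%) / (1.71 − 0.95) = 4.2368%
R_f = 6.21% − 0.95 × 4.2368% = 2.1850%
β_Harlan = Cov / Var(R_m) = 0.01056 / 0.03604 = 0.2930
E(R_Harlan) = R_f + β × MRP = 2.1850% + 0.2930 × 4.2368% = 3.43%

3.43%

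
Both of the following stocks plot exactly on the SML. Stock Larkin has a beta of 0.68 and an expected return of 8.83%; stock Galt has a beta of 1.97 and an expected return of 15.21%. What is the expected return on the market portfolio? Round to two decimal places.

10.41%

Both satisfy E(R) = R_f + β·MRP, so the slope of the SML is
MRP = (15.21% − 8.83%) / (1.97 − 0.68) = 6.38% / 1.29 = 4.9457%
R_f = E(R_Larkin) − β_Larkin·MRP = 8.83% − 0.68 × 4.9457% = 5.4669%
E(R_m) = R_f + MRP = 5.4669% + 4.9457% = 10.41%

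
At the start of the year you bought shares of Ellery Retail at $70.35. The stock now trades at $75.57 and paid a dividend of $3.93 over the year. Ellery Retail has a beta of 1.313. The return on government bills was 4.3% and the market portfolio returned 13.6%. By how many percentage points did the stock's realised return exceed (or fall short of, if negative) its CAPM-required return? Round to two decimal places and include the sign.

-3.50%

Realised HPR = (P1 + D1 − P0) / P0 = (75.57 + 3.93 − 70.35) / 70.35 = 9.15 / 70.35 = 13.0064%
MRP = 13.6% − 4.3% = 9.30%
CAPM required = R_f + β·MRP = 4.3% + 1.313 × 9.3% = 16.5109%
α = realised − required = 13.0064% − 16.5109% = -3.50%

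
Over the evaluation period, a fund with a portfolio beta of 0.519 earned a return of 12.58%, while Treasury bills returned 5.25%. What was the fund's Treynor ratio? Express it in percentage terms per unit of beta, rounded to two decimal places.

Treynor = (R_P − R_f) / β_P = (12.58% − 5.25%) / 0.5190 = 7.33% / 0.5190 = 14.12%

14.12%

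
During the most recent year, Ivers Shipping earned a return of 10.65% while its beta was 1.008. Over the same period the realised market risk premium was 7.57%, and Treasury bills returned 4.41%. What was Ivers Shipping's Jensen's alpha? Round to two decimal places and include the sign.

CAPM benchmark = R_f + β(R_m − R_f) = 4.41% + 1.008 × 7.57% = 12.04056%
α = actual − benchmark = 10.65% − 12.04056% = -1.39%

-1.39%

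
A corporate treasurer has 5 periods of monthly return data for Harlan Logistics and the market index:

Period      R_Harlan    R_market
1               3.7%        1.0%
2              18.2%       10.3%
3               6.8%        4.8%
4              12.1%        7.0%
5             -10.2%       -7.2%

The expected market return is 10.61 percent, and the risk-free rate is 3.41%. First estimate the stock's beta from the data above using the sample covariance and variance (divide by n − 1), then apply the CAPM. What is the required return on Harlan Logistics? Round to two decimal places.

Mean R_i = (3.7 + 18.2 + 6.8 + 12.1 − 10.2) / 5 = 6.1200%
Mean R_m = (1.0 + 10.3 + 4.8 + 7.0 − 7.2) / 5 = 3.1800%
Σ(R_i − R̄_i)(R_m − R̄_m) = 284.6320  ⇒  Cov = 284.6320 / 4 = 71.1580
Σ(R_m − R̄_m)² = 180.4080  ⇒  Var(R_m) = 180.4080 / 4 = 45.1020
β = Cov / Var(R_m) = 71.1580 / 45.1020 = 1.5777
MRP = 10.61% − 3.41% = 7.20%
E(R) = R_f + β × MRP = 3.41% + 1.5777 × 7.20% = 14.77%

14.77%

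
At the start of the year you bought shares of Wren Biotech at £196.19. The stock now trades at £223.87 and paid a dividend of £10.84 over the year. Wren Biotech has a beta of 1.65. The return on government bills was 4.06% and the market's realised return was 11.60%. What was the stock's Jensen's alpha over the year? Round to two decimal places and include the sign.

Realised HPR = (P1 + D1 − P0) / P0 = (223.87 + 10.84 − 196.19) / 196.19 = 38.52 / 196.19 = 19.6340%
MRP = 11.60% − 4.06% = 7.54%
CAPM required = R_f + β·MRP = 4.06% + 1.65 × 7.54% = 16.5010%
α = realised − required = 19.6340% − 16.5010% = +3.13%

+3.13%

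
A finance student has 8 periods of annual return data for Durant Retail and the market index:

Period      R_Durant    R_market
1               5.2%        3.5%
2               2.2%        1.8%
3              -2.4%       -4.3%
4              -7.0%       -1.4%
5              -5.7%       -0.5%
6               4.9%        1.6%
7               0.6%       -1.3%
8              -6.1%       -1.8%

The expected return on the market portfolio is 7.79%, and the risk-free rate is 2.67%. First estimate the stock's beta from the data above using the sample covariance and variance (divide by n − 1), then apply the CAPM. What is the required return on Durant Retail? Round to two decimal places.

Mean R_i = (5.2 + 2.2 − 2.4 − 7.0 − 5.7 + 4.9 + 0.6 − 6.1) / 8 = -1.0375%
Mean R_m = (3.5 + 1.8 − 4.3 − 1.4 − 0.5 + 1.6 − 1.3 − 1.8) / 8 = -0.3000%
Σ(R_i − R̄_i)(R_m − R̄_m) = 60.6800  ⇒  Cov = 60.6800 / 7 = 8.6686
Σ(R_m − R̄_m)² = 42.9600  ⇒  Var(R_m) = 42.9600 / 7 = 6.1371
β = Cov / Var(R_m) = 8.6686 / 6.1371 = 1.4125
MRP = 7.79% − 2.67% = 5.12%
E(R) = R_f + β × MRP = 2.67% + 1.4125 × 5.12% = 9.90%

9.90%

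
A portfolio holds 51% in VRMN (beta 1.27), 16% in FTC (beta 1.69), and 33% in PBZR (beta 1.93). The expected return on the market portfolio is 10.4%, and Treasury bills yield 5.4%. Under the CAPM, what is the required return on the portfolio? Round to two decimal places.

β_P = Σ w_i β_i = 0.51×1.27 + 0.16×1.69 + 0.33×1.93 = 1.5550
MRP = 10.4% − 5.4% = 5.00%
E(R_P) = R_f + β_P × MRP = 5.4% + 1.5550 × 5.0% = 13.18%

13.18%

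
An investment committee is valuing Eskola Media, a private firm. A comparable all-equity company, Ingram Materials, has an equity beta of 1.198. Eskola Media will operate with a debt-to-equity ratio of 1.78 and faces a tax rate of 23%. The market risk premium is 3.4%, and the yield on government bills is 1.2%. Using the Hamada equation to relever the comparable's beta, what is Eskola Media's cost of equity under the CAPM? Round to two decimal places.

β_L = β_U × [1 + (1 − t)(D/E)] = 1.198 × [1 + (1 − 0.23) × 1.78]
    = 1.198 × [1 + 0.77 × 1.78] = 1.198 × 2.3706 = 2.8400
E(R) = R_f + β_L × MRP = 1.2% + 2.8400 × 3.4% = 10.86%

10.86%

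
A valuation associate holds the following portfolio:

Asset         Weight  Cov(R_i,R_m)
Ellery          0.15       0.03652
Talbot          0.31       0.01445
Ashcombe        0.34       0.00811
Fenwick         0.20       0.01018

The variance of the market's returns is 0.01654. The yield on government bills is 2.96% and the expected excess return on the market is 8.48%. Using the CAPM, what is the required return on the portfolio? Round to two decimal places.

β_Ellery = 0.03652 / 0.01654 = 2.2080
β_Talbot = 0.01445 / 0.01654 = 0.8736
β_Ashcombe = 0.00811 / 0.01654 = 0.4903
β_Fenwick = 0.01018 / 0.01654 = 0.6155
β_P = Σ w_i β_i = 0.15×2.2080 + 0.31×0.8736 + 0.34×0.4903 + 0.20×0.6155 = 0.8918
E(R_P) = R_f + β_P × MRP = 2.96% + 0.8918 × 8.48% = 10.52%

10.52%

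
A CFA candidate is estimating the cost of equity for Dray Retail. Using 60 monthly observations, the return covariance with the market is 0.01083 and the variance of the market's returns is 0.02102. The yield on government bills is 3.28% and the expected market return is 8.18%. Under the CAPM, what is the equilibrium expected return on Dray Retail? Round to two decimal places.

β = Cov(R_i, R_m) / Var(R_m) = 0.01083 / 0.02102 = 0.5152
MRP = 8.18% − 3.28% = 4.90%
E(R) = R_f + β × MRP = 3.28% + 0.5152 × 4.90% = 5.80%

5.80%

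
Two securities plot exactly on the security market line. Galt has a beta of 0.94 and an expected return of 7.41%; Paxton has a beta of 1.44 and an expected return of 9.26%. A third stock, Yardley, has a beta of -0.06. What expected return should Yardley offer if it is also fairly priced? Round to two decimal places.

MRP (SML slope) = (9.26% − 7.41%) / (1.44 − 0.94) = 1.85% / 0.50 = 3.7000%
R_f (intercept) = 7.41% − 0.94 × 3.7000% = 3.9320%
E(R_Yardley) = R_f + β × MRP = 3.9320% + -0.06 × 3.7000% = 3.71%

3.71%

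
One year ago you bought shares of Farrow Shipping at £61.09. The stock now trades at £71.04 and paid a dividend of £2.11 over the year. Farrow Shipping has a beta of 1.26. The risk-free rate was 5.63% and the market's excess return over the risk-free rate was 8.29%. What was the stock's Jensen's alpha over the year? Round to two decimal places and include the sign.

Realised HPR = (P1 + D1 − P0) / P0 = (71.04 + 2.11 − 61.09) / 61.09 = 12.06 / 61.09 = 19.7414%
CAPM required = R_f + β·MRP = 5.63% + 1.26 × 8.29% = 16.0754%
α = realised − required = 19.7414% − 16.0754% = +3.67%

+3.67%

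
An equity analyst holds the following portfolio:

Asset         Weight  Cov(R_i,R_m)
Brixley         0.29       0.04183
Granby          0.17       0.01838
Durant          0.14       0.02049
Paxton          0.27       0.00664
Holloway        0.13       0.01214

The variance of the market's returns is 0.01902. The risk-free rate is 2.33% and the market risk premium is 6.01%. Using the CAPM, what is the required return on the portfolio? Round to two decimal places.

β_Brixley = 0.04183 / 0.01902 = 2.1993
β_Granby = 0.01838 / 0.01902 = 0.9664
β_Durant = 0.02049 / 0.01902 = 1.0773
β_Paxton = 0.00664 / 0.01902 = 0.3491
β_Holloway = 0.01214 / 0.01902 = 0.6383
β_P = Σ w_i β_i = 0.29×2.1993 + 0.17×0.9664 + 0.14×1.0773 + 0.27×0.3491 + 0.13×0.6383 = 1.1301
E(R_P) = R_f + β_P × MRP = 2.33% + 1.1301 × 6.01% = 9.12%

9.12%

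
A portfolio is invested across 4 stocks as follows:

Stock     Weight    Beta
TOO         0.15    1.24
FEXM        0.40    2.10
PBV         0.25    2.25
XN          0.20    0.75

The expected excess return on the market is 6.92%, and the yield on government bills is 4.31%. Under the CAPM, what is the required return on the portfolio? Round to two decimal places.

β_P = Σ w_i β_i = 0.15×1.24 + 0.40×2.10 + 0.25×2.25 + 0.20×0.75 = 1.7385
E(R_P) = R_f + β_P × MRP = 4.31% + 1.7385 × 6.92% = 16.34%

16.34%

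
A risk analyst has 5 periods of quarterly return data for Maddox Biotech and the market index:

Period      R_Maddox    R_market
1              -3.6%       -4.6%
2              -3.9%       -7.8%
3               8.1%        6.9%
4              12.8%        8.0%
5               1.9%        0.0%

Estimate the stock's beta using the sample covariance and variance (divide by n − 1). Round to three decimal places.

1.027

Mean R_i = (-3.6 − 3.9 + 8.1 + 12.8 + 1.9) / 5 = 3.0600%
Mean R_m = (-4.6 − 7.8 + 6.9 + 8.0 + 0.0) / 5 = 0.5000%
Σ(R_i − R̄_i)(R_m − R̄_m) = 197.6200  ⇒  Cov = 197.6200 / 4 = 49.4050
Σ(R_m − R̄_m)² = 192.3600  ⇒  Var(R_m) = 192.3600 / 4 = 48.0900
β = Cov / Var(R_m) = 49.4050 / 48.0900 = 1.0273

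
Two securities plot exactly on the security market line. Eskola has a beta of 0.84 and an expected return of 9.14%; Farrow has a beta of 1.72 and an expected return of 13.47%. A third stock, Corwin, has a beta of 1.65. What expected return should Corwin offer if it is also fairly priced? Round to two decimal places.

MRP (SML slope) = (13.47% − 9.14%) / (1.72 − 0.84) = 4.33% / 0.88 = 4.9205%
R_f (intercept) = 9.14% − 0.84 × 4.9205% = 5.0068%
E(R_Corwin) = R_f + β × MRP = 5.0068% + 1.65 × 4.9205% = 13.13%

13.13%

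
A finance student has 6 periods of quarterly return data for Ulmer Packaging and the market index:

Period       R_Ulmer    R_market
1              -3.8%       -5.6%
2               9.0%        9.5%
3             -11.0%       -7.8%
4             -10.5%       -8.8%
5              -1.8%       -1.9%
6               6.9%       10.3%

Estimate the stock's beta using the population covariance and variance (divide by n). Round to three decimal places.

0.959

Mean R_i = (-3.8 + 9.0 − 11.0 − 10.5 − 1.8 + 6.9) / 6 = -1.8667%
Mean R_m = (-5.6 + 9.5 − 7.8 − 8.8 − 1.9 + 10.3) / 6 = -0.7167%
Σ(R_i − R̄_i)(R_m − R̄_m) = 351.4433  ⇒  Cov = 351.4433 / 6 = 58.5739
Σ(R_m − R̄_m)² = 366.5083  ⇒  Var(R_m) = 366.5083 / 6 = 61.0847
β = Cov / Var(R_m) = 58.5739 / 61.0847 = 0.9589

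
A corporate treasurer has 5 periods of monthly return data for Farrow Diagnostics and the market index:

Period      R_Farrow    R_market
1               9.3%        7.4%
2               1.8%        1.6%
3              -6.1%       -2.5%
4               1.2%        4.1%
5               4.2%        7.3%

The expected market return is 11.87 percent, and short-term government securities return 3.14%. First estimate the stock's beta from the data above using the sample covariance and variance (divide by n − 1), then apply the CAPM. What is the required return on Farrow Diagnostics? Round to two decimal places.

Mean R_i = (9.3 + 1.8 − 6.1 + 1.2 + 4.2) / 5 = 2.0800%
Mean R_m = (7.4 + 1.6 − 2.5 + 4.1 + 7.3) / 5 = 3.5800%
Σ(R_i − R̄_i)(R_m − R̄_m) = 85.2980  ⇒  Cov = 85.2980 / 4 = 21.3245
Σ(R_m − R̄_m)² = 69.5880  ⇒  Var(R_m) = 69.5880 / 4 = 17.3970
β = Cov / Var(R_m) = 21.3245 / 17.3970 = 1.2258
MRP = 11.87% − 3.14% = 8.73%
E(R) = R_f + β × MRP = 3.14% + 1.2258 × 8.73% = 13.84%

13.84%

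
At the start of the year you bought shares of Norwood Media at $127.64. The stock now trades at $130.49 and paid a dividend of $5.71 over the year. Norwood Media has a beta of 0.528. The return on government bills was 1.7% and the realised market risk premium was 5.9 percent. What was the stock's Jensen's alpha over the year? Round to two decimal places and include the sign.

Realised HPR = (P1 + D1 − P0) / P0 = (130.49 + 5.71 − 127.64) / 127.64 = 8.56 / 127.64 = 6.7064%
CAPM required = R_f + β·MRP = 1.7% + 0.528 × 5.9% = 4.8152%
α = realised − required = 6.7064% − 4.8152% = +1.89%

+1.89%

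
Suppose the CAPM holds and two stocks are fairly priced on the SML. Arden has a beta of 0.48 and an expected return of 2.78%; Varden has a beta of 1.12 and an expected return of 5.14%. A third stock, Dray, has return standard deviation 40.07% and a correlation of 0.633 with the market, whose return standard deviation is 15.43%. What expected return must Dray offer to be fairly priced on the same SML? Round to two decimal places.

7.07%

MRP = (5.14% − 2.78%) / (1.12 − 0.48) = 3.6875%
R_f = 2.78% − 0.48 × 3.6875% = 1.0100%
β_Dray = ρ·σ_i/σ_m = 0.633 × 40.07 / 15.43 = 1.6438
E(R_Dray) = R_f + β × MRP = 1.0100% + 1.6438 × 3.6875% = 7.07%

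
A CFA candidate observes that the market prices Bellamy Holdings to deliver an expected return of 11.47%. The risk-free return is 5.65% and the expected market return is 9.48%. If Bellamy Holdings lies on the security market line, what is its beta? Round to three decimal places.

1.520

MRP = 9.48% − 5.65% = 3.83%
β = (E(R) − R_f) / MRP = (11.47% − 5.65%) / 3.83% = 5.82% / 3.83% = 1.520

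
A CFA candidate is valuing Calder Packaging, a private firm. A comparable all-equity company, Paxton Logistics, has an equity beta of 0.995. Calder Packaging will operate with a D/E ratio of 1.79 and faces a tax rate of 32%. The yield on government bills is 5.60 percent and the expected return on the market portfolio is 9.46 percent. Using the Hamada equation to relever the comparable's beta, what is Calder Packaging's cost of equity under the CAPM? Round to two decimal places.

14.12%

β_L = β_U × [1 + (1 − t)(D/E)] = 0.995 × [1 + (1 − 0.32) × 1.79]
    = 0.995 × [1 + 0.68 × 1.79] = 0.995 × 2.2172 = 2.2061
MRP = 9.46% − 5.60% = 3.86%
E(R) = R_f + β_L × MRP = 5.60% + 2.2061 × 3.86% = 14.12%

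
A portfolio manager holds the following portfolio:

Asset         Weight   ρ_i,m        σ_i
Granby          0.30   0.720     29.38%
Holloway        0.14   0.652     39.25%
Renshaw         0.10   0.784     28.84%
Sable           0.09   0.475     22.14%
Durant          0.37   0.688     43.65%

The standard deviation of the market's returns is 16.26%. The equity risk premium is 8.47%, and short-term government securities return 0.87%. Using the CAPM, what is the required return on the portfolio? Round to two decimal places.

β_Granby = 0.720 × 29.38% / 16.26% = 1.3010
β_Holloway = 0.652 × 39.25% / 16.26% = 1.5739
β_Renshaw = 0.784 × 28.84% / 16.26% = 1.3906
β_Sable = 0.475 × 22.14% / 16.26% = 0.6468
β_Durant = 0.688 × 43.65% / 16.26% = 1.8469
β_P = Σ w_i β_i = 0.30×1.3010 + 0.14×1.5739 + 0.10×1.3906 + 0.09×0.6468 + 0.37×1.8469 = 1.4913
E(R_P) = R_f + β_P × MRP = 0.87% + 1.4913 × 8.47% = 13.50%

13.50%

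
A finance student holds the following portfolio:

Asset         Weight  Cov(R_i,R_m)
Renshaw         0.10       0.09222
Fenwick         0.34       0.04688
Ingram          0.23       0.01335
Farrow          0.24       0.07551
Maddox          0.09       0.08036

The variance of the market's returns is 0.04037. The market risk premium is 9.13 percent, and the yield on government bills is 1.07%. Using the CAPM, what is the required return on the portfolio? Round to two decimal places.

13.19%

β_Renshaw = 0.09222 / 0.04037 = 2.2844
β_Fenwick = 0.04688 / 0.04037 = 1.1613
β_Ingram = 0.01335 / 0.04037 = 0.3307
β_Farrow = 0.07551 / 0.04037 = 1.8704
β_Maddox = 0.08036 / 0.04037 = 1.9906
β_P = Σ w_i β_i = 0.10×2.2844 + 0.34×1.1613 + 0.23×0.3307 + 0.24×1.8704 + 0.09×1.9906 = 1.3274
E(R_P) = R_f + β_P × MRP = 1.07% + 1.3274 × 9.13% = 13.19%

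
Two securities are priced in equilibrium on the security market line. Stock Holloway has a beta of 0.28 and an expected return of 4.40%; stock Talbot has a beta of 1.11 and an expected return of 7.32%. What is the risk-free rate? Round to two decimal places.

3.41%

Both satisfy E(R) = R_f + β·MRP, so the slope of the SML is
MRP = (7.32% − 4.40%) / (1.11 − 0.28) = 2.92% / 0.83 = 3.5181%
R_f = E(R_Holloway) − β_Holloway·MRP = 4.40% − 0.28 × 3.5181% = 3.4149%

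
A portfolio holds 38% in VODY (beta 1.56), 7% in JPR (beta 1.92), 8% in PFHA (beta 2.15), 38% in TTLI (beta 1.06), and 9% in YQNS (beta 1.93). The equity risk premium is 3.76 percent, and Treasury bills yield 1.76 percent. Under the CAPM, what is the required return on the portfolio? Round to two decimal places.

β_P = Σ w_i β_i = 0.38×1.56 + 0.07×1.92 + 0.08×2.15 + 0.38×1.06 + 0.09×1.93 = 1.4757
E(R_P) = R_f + β_P × MRP = 1.76% + 1.4757 × 3.76% = 7.31%

7.31%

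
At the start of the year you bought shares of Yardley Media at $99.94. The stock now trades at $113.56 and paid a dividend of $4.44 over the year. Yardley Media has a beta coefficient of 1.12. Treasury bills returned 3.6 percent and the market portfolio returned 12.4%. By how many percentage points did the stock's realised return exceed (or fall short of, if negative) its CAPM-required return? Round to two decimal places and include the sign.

+4.61%

Realised HPR = (P1 + D1 − P0) / P0 = (113.56 + 4.44 − 99.94) / 99.94 = 18.06 / 99.94 = 18.0708%
MRP = 12.4% − 3.6% = 8.80%
CAPM required = R_f + β·MRP = 3.6% + 1.12 × 8.8% = 13.4560%
α = realised − required = 18.0708% − 13.4560% = +4.61%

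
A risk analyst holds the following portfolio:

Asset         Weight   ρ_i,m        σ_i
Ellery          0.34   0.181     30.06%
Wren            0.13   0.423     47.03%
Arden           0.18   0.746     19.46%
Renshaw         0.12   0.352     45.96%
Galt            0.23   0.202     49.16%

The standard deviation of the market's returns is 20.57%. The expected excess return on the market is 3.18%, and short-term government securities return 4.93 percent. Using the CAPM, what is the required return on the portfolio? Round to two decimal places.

6.67%

β_Ellery = 0.181 × 30.06% / 20.57% = 0.2645
β_Wren = 0.423 × 47.03% / 20.57% = 0.9671
β_Arden = 0.746 × 19.46% / 20.57% = 0.7057
β_Renshaw = 0.352 × 45.96% / 20.57% = 0.7865
β_Galt = 0.202 × 49.16% / 20.57% = 0.4828
β_P = Σ w_i β_i = 0.34×0.2645 + 0.13×0.9671 + 0.18×0.7057 + 0.12×0.7865 + 0.23×0.4828 = 0.5481
E(R_P) = R_f + β_P × MRP = 4.93% + 0.5481 × 3.18% = 6.67%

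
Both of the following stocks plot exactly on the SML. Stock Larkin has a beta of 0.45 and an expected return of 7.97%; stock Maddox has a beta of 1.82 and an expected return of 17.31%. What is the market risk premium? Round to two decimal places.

Both satisfy E(R) = R_f + β·MRP, so the slope of the SML is
MRP = (17.31% − 7.97%) / (1.82 − 0.45) = 9.34% / 1.37 = 6.8175%

6.82%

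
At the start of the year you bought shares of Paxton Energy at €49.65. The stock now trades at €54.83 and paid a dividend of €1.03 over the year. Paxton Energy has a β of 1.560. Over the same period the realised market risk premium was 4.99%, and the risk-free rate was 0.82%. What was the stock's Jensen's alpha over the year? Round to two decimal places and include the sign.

+3.90%

Realised HPR = (P1 + D1 − P0) / P0 = (54.83 + 1.03 − 49.65) / 49.65 = 6.21 / 49.65 = 12.5076%
CAPM required = R_f + β·MRP = 0.82% + 1.560 × 4.99% = 8.60440%
α = realised − required = 12.5076% − 8.60440% = +3.90%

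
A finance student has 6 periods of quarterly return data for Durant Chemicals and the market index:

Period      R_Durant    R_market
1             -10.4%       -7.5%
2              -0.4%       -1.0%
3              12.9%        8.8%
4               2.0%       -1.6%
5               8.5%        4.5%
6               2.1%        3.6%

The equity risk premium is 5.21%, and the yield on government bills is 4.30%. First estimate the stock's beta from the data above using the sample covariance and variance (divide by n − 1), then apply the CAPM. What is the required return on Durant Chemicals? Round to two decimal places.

11.27%

Mean R_i = (-10.4 − 0.4 + 12.9 + 2.0 + 8.5 + 2.1) / 6 = 2.4500%
Mean R_m = (-7.5 − 1.0 + 8.8 − 1.6 + 4.5 + 3.6) / 6 = 1.1333%
Σ(R_i − R̄_i)(R_m − R̄_m) = 217.8700  ⇒  Cov = 217.8700 / 5 = 43.5740
Σ(R_m − R̄_m)² = 162.7533  ⇒  Var(R_m) = 162.7533 / 5 = 32.5507
β = Cov / Var(R_m) = 43.5740 / 32.5507 = 1.3387
E(R) = R_f + β × MRP = 4.30% + 1.3387 × 5.21% = 11.27%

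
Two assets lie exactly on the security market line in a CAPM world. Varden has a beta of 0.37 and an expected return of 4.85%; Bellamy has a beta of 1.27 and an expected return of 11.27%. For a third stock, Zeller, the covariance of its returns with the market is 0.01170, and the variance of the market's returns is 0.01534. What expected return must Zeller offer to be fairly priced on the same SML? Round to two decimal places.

7.65%

MRP = (11.27% − 4.85%) / (1.27 − 0.37) = 7.1333%
R_f = 4.85% − 0.37 × 7.1333% = 2.2107%
β_Zeller = Cov / Var(R_m) = 0.01170 / 0.01534 = 0.7627
E(R_Zeller) = R_f + β × MRP = 2.2107% + 0.7627 × 7.1333% = 7.65%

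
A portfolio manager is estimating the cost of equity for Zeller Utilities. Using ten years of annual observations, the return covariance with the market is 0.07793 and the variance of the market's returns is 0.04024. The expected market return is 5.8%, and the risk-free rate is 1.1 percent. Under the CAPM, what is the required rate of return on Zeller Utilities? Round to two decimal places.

β = Cov(R_i, R_m) / Var(R_m) = 0.07793 / 0.04024 = 1.9366
MRP = 5.8% − 1.1% = 4.70%
E(R) = R_f + β × MRP = 1.1% + 1.9366 × 4.7% = 10.20%

10.20%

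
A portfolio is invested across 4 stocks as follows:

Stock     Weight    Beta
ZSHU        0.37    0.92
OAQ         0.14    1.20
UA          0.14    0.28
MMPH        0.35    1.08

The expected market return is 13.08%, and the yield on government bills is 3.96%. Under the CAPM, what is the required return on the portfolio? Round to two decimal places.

12.40%

β_P = Σ w_i β_i = 0.37×0.92 + 0.14×1.20 + 0.14×0.28 + 0.35×1.08 = 0.9256
MRP = 13.08% − 3.96% = 9.12%
E(R_P) = R_f + β_P × MRP = 3.96% + 0.9256 × 9.12% = 12.40%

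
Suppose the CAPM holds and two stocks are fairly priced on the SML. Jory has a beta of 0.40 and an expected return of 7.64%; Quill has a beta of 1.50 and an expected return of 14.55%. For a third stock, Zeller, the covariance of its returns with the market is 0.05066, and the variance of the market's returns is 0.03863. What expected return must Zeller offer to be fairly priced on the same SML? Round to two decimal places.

13.37%

MRP = (14.55% − 7.64%) / (1.50 − 0.40) = 6.2818%
R_f = 7.64% − 0.40 × 6.2818% = 5.1273%
β_Zeller = Cov / Var(R_m) = 0.05066 / 0.03863 = 1.3114
E(R_Zeller) = R_f + β × MRP = 5.1273% + 1.3114 × 6.2818% = 13.37%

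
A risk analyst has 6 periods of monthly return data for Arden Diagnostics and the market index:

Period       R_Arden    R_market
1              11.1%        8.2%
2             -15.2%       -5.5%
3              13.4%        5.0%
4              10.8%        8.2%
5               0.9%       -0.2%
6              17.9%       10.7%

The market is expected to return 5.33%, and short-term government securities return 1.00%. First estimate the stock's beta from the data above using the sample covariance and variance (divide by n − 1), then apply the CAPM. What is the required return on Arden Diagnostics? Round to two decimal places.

Mean R_i = (11.1 − 15.2 + 13.4 + 10.8 + 0.9 + 17.9) / 6 = 6.4833%
Mean R_m = (8.2 − 5.5 + 5.0 + 8.2 − 0.2 + 10.7) / 6 = 4.4000%
Σ(R_i − R̄_i)(R_m − R̄_m) = 350.3700  ⇒  Cov = 350.3700 / 5 = 70.0740
Σ(R_m − R̄_m)² = 188.1000  ⇒  Var(R_m) = 188.1000 / 5 = 37.6200
β = Cov / Var(R_m) = 70.0740 / 37.6200 = 1.8627
MRP = 5.33% − 1.00% = 4.33%
E(R) = R_f + β × MRP = 1.00% + 1.8627 × 4.33% = 9.07%

9.07%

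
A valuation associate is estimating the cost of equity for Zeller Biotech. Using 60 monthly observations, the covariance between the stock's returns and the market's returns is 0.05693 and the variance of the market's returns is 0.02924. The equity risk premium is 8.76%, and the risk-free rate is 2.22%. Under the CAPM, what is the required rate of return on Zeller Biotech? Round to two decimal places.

β = Cov(R_i, R_m) / Var(R_m) = 0.05693 / 0.02924 = 1.9470
E(R) = R_f + β × MRP = 2.22% + 1.9470 × 8.76% = 19.28%

19.28%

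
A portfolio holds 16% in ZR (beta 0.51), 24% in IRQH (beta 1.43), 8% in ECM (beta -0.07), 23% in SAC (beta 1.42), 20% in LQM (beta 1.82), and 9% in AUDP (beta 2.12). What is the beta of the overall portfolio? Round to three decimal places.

β_P = Σ w_i β_i = 0.16×0.51 + 0.24×1.43 + 0.08×-0.07 + 0.23×1.42 + 0.20×1.82 + 0.09×2.12 = 1.3006

1.301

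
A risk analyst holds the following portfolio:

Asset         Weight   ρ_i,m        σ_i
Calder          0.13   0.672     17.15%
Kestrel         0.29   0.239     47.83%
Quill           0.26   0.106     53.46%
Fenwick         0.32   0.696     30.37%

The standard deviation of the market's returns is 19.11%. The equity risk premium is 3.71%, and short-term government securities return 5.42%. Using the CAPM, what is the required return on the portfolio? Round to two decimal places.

7.95%

β_Calder = 0.672 × 17.15% / 19.11% = 0.6031
β_Kestrel = 0.239 × 47.83% / 19.11% = 0.5982
β_Quill = 0.106 × 53.46% / 19.11% = 0.2965
β_Fenwick = 0.696 × 30.37% / 19.11% = 1.1061
β_P = Σ w_i β_i = 0.13×0.6031 + 0.29×0.5982 + 0.26×0.2965 + 0.32×1.1061 = 0.6829
E(R_P) = R_f + β_P × MRP = 5.42% + 0.6829 × 3.71% = 7.95%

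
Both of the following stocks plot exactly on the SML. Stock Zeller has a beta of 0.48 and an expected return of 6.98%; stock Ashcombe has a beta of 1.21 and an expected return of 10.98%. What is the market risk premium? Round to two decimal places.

Both satisfy E(R) = R_f + β·MRP, so the slope of the SML is
MRP = (10.98% − 6.98%) / (1.21 − 0.48) = 4.00% / 0.73 = 5.4795%

5.48%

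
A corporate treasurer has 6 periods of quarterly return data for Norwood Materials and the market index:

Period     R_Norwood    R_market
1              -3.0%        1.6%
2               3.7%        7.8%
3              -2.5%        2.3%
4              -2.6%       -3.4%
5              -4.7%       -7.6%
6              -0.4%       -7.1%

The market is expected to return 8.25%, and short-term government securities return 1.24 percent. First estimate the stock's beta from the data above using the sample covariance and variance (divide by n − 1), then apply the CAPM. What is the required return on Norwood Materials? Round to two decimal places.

3.39%

Mean R_i = (-3.0 + 3.7 − 2.5 − 2.6 − 4.7 − 0.4) / 6 = -1.5833%
Mean R_m = (1.6 + 7.8 + 2.3 − 3.4 − 7.6 − 7.1) / 6 = -1.0667%
Σ(R_i − R̄_i)(R_m − R̄_m) = 55.5767  ⇒  Cov = 55.5767 / 5 = 11.1153
Σ(R_m − R̄_m)² = 181.5933  ⇒  Var(R_m) = 181.5933 / 5 = 36.3187
β = Cov / Var(R_m) = 11.1153 / 36.3187 = 0.3060
MRP = 8.25% − 1.24% = 7.01%
E(R) = R_f + β × MRP = 1.24% + 0.3060 × 7.01% = 3.39%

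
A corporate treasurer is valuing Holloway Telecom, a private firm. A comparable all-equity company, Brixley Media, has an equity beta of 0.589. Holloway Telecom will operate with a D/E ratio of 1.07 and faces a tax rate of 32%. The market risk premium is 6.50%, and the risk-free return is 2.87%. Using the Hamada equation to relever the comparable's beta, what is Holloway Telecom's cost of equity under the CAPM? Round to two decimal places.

9.48%

β_L = β_U × [1 + (1 − t)(D/E)] = 0.589 × [1 + (1 − 0.32) × 1.07]
    = 0.589 × [1 + 0.68 × 1.07] = 0.589 × 1.7276 = 1.0176
E(R) = R_f + β_L × MRP = 2.87% + 1.0176 × 6.50% = 9.48%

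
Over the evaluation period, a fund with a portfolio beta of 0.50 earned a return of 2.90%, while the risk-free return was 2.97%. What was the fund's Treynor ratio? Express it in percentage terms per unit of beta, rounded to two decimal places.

-0.14%

Treynor = (R_P − R_f) / β_P = (2.90% − 2.97%) / 0.5000 = -0.07% / 0.5000 = -0.14%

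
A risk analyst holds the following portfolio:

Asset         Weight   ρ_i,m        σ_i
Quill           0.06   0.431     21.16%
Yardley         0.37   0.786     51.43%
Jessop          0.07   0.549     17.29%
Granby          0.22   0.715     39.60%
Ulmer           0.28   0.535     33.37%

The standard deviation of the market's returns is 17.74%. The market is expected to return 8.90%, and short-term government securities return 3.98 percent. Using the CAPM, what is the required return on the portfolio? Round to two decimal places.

11.58%

β_Quill = 0.431 × 21.16% / 17.74% = 0.5141
β_Yardley = 0.786 × 51.43% / 17.74% = 2.2787
β_Jessop = 0.549 × 17.29% / 17.74% = 0.5351
β_Granby = 0.715 × 39.60% / 17.74% = 1.5961
β_Ulmer = 0.535 × 33.37% / 17.74% = 1.0064
β_P = Σ w_i β_i = 0.06×0.5141 + 0.37×2.2787 + 0.07×0.5351 + 0.22×1.5961 + 0.28×1.0064 = 1.5444
MRP = 8.90% − 3.98% = 4.92%
E(R_P) = R_f + β_P × MRP = 3.98% + 1.5444 × 4.92% = 11.58%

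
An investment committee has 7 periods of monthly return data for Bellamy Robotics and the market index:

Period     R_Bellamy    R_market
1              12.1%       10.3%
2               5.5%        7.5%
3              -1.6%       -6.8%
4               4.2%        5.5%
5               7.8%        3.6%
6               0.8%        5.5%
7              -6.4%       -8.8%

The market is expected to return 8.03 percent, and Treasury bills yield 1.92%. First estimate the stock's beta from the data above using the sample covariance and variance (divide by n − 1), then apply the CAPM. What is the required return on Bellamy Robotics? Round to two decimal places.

6.42%

Mean R_i = (12.1 + 5.5 − 1.6 + 4.2 + 7.8 + 0.8 − 6.4) / 7 = 3.2000%
Mean R_m = (10.3 + 7.5 − 6.8 + 5.5 + 3.6 + 5.5 − 8.8) / 7 = 2.4000%
Σ(R_i − R̄_i)(R_m − R̄_m) = 234.9000  ⇒  Cov = 234.9000 / 6 = 39.1500
Σ(R_m − R̄_m)² = 319.1600  ⇒  Var(R_m) = 319.1600 / 6 = 53.1933
β = Cov / Var(R_m) = 39.1500 / 53.1933 = 0.7360
MRP = 8.03% − 1.92% = 6.11%
E(R) = R_f + β × MRP = 1.92% + 0.7360 × 6.11% = 6.42%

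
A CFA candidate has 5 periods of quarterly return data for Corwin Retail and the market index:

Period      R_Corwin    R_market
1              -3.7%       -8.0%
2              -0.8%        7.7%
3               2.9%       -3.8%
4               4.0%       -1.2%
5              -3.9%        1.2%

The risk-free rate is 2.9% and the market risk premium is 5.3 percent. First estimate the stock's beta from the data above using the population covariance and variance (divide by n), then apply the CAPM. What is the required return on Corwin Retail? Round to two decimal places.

Mean R_i = (-3.7 − 0.8 + 2.9 + 4.0 − 3.9) / 5 = -0.3000%
Mean R_m = (-8.0 + 7.7 − 3.8 − 1.2 + 1.2) / 5 = -0.8200%
Σ(R_i − R̄_i)(R_m − R̄_m) = 1.7100  ⇒  Cov = 1.7100 / 5 = 0.3420
Σ(R_m − R̄_m)² = 137.2480  ⇒  Var(R_m) = 137.2480 / 5 = 27.4496
β = Cov / Var(R_m) = 0.3420 / 27.4496 = 0.0125
E(R) = R_f + β × MRP = 2.9% + 0.0125 × 5.3% = 2.97%

2.97%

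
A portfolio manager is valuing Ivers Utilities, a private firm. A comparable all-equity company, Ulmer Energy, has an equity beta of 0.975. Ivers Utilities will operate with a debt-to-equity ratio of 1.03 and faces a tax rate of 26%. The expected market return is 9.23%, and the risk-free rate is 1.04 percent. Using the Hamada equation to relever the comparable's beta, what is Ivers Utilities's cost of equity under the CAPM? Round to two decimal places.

β_L = β_U × [1 + (1 − t)(D/E)] = 0.975 × [1 + (1 − 0.26) × 1.03]
    = 0.975 × [1 + 0.74 × 1.03] = 0.975 × 1.7622 = 1.7181
MRP = 9.23% − 1.04% = 8.19%
E(R) = R_f + β_L × MRP = 1.04% + 1.7181 × 8.19% = 15.11%

15.11%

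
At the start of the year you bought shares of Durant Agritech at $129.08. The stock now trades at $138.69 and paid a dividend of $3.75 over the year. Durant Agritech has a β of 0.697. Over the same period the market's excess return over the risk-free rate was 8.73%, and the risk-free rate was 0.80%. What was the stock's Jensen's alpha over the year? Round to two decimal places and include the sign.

+3.47%

Realised HPR = (P1 + D1 − P0) / P0 = (138.69 + 3.75 − 129.08) / 129.08 = 13.36 / 129.08 = 10.3502%
CAPM required = R_f + β·MRP = 0.80% + 0.697 × 8.73% = 6.88481%
α = realised − required = 10.3502% − 6.88481% = +3.47%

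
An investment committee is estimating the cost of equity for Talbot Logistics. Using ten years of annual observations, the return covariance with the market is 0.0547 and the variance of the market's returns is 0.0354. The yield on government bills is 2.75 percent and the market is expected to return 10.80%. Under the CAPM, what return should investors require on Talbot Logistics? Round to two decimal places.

β = Cov(R_i, R_m) / Var(R_m) = 0.0547 / 0.0354 = 1.5452
MRP = 10.80% − 2.75% = 8.05%
E(R) = R_f + β × MRP = 2.75% + 1.5452 × 8.05% = 15.19%

15.19%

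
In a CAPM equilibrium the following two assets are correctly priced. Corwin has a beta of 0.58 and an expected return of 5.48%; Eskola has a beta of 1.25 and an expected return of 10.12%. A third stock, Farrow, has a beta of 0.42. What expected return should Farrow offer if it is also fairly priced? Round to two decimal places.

MRP (SML slope) = (10.12% − 5.48%) / (1.25 − 0.58) = 4.64% / 0.67 = 6.9254%
R_f (intercept) = 5.48% − 0.58 × 6.9254% = 1.4633%
E(R_Farrow) = R_f + β × MRP = 1.4633% + 0.42 × 6.9254% = 4.37%

4.37%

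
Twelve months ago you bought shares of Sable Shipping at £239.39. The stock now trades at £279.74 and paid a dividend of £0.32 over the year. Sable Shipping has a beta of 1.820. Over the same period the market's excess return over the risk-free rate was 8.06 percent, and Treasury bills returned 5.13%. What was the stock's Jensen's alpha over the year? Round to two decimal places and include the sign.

Realised HPR = (P1 + D1 − P0) / P0 = (279.74 + 0.32 − 239.39) / 239.39 = 40.67 / 239.39 = 16.9890%
CAPM required = R_f + β·MRP = 5.13% + 1.820 × 8.06% = 19.79920%
α = realised − required = 16.9890% − 19.79920% = -2.81%

-2.81%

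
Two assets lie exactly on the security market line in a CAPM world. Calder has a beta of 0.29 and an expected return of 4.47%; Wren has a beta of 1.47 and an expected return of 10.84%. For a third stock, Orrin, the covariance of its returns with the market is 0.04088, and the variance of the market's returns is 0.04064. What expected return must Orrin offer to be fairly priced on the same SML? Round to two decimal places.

8.33%

MRP = (10.84% − 4.47%) / (1.47 − 0.29) = 5.3983%
R_f = 4.47% − 0.29 × 5.3983% = 2.9045%
β_Orrin = Cov / Var(R_m) = 0.04088 / 0.04064 = 1.0059
E(R_Orrin) = R_f + β × MRP = 2.9045% + 1.0059 × 5.3983% = 8.33%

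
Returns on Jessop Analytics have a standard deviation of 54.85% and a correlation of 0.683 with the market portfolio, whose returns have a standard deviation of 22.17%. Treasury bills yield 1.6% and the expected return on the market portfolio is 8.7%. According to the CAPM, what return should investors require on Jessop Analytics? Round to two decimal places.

13.60%

β = ρ × σ_i / σ_m = 0.683 × 54.85% / 22.17% = 1.6898
MRP = 8.7% − 1.6% = 7.10%
E(R) = 1.6% + 1.6898 × 7.1% = 13.60%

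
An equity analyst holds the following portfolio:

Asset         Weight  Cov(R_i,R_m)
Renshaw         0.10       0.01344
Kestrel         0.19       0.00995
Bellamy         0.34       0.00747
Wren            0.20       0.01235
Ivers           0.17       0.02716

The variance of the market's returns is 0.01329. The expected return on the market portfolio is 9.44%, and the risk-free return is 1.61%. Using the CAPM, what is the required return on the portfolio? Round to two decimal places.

β_Renshaw = 0.01344 / 0.01329 = 1.0113
β_Kestrel = 0.00995 / 0.01329 = 0.7487
β_Bellamy = 0.00747 / 0.01329 = 0.5621
β_Wren = 0.01235 / 0.01329 = 0.9293
β_Ivers = 0.02716 / 0.01329 = 2.0436
β_P = Σ w_i β_i = 0.10×1.0113 + 0.19×0.7487 + 0.34×0.5621 + 0.20×0.9293 + 0.17×2.0436 = 0.9678
MRP = 9.44% − 1.61% = 7.83%
E(R_P) = R_f + β_P × MRP = 1.61% + 0.9678 × 7.83% = 9.19%

9.19%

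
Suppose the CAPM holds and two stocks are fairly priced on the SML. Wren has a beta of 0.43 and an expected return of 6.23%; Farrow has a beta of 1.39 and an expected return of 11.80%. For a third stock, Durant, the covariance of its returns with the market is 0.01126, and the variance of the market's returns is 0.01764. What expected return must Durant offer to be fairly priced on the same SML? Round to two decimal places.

MRP = (11.80% − 6.23%) / (1.39 − 0.43) = 5.8021%
R_f = 6.23% − 0.43 × 5.8021% = 3.7351%
β_Durant = Cov / Var(R_m) = 0.01126 / 0.01764 = 0.6383
E(R_Durant) = R_f + β × MRP = 3.7351% + 0.6383 × 5.8021% = 7.44%

7.44%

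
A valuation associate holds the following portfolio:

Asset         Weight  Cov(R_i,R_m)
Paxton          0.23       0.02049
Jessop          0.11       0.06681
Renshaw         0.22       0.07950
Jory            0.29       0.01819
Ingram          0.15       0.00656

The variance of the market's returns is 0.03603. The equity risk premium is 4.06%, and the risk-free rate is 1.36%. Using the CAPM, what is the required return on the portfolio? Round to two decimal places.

β_Paxton = 0.02049 / 0.03603 = 0.5687
β_Jessop = 0.06681 / 0.03603 = 1.8543
β_Renshaw = 0.07950 / 0.03603 = 2.2065
β_Jory = 0.01819 / 0.03603 = 0.5049
β_Ingram = 0.00656 / 0.03603 = 0.1821
β_P = Σ w_i β_i = 0.23×0.5687 + 0.11×1.8543 + 0.22×2.2065 + 0.29×0.5049 + 0.15×0.1821 = 0.9939
E(R_P) = R_f + β_P × MRP = 1.36% + 0.9939 × 4.06% = 5.40%

5.40%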